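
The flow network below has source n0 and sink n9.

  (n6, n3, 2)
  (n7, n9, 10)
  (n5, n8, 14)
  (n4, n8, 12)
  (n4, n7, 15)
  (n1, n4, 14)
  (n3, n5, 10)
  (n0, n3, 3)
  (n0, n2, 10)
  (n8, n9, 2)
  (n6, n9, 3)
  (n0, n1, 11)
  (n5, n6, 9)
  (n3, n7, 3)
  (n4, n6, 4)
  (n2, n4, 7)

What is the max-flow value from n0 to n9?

Augment n0→n3→n7→n9: bottleneck 3, flow now 3.
Augment n0→n1→n4→n6→n9: bottleneck 3, flow now 6.
Augment n0→n1→n4→n7→n9: bottleneck 7, flow now 13.
Augment n0→n1→n4→n8→n9: bottleneck 1, flow now 14.
Augment n0→n2→n4→n8→n9: bottleneck 1, flow now 15.
No augmenting path remains; maximum flow = 15.
In the residual graph, reachable from n0: {n0, n1, n2, n3, n4, n5, n6, n7, n8}.
Min-cut edges: n6→n9 (3), n7→n9 (10), n8→n9 (2); capacity 3 + 10 + 2 = 15.
This cut is saturated, so no flow can exceed 15.

15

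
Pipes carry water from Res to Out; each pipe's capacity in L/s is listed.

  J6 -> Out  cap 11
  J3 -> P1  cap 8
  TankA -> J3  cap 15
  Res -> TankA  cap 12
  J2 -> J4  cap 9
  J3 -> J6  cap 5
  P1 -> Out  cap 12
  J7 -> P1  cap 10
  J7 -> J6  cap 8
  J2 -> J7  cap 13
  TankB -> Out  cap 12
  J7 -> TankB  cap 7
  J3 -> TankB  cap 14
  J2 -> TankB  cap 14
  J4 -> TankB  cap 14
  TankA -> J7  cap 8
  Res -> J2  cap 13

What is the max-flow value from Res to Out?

Augment Res→J2→TankB→Out: bottleneck 12, flow now 12.
Augment Res→TankA→J7→J6→Out: bottleneck 8, flow now 20.
Augment Res→TankA→J3→J6→Out: bottleneck 3, flow now 23.
Augment Res→TankA→J3→P1→Out: bottleneck 1, flow now 24.
Augment Res→J2→J7→P1→Out: bottleneck 1, flow now 25.
No augmenting path remains; maximum flow = 25.
In the residual graph, reachable from Res: {Res}.
Min-cut edges: Res→TankA (12), Res→J2 (13); capacity 12 + 13 = 25.
This cut is saturated, so no flow can exceed 25.

25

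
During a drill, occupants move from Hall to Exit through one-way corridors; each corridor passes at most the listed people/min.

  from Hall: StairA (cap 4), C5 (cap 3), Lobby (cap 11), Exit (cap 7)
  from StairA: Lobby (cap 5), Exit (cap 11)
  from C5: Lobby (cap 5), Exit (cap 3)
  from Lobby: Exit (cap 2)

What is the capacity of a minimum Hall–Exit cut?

16

Augment Hall→Exit: bottleneck 7, flow now 7.
Augment Hall→StairA→Exit: bottleneck 4, flow now 11.
Augment Hall→C5→Exit: bottleneck 3, flow now 14.
Augment Hall→Lobby→Exit: bottleneck 2, flow now 16.
No augmenting path remains; maximum flow = 16.
By max-flow min-cut, the minimum cut capacity equals the max flow.
In the residual graph, reachable from Hall: {Hall, Lobby}.
Min-cut edges: Hall→StairA (4), Hall→C5 (3), Hall→Exit (7), Lobby→Exit (2); capacity 4 + 3 + 7 + 2 = 16.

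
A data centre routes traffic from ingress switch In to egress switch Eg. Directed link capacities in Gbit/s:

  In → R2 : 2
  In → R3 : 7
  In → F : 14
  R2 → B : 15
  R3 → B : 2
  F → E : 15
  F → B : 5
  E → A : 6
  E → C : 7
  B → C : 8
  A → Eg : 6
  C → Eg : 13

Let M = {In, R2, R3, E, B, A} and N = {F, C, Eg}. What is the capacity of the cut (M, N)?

35

Edges leaving {In, R2, R3, E, B, A}: In→F (14), E→C (7), B→C (8), A→Eg (6).
Cut capacity = 14 + 7 + 8 + 6 = 35.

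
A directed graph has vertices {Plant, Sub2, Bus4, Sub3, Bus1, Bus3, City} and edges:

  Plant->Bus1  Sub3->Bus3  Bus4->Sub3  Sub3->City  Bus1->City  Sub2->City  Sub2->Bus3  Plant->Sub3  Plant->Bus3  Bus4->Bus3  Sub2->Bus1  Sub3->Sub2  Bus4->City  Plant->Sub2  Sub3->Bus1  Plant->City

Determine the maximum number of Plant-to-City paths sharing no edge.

4

Assign every edge capacity 1; by Menger, the answer equals the max flow.
Path Plant→City (+1); total 1.
Path Plant→Sub2→City (+1); total 2.
Path Plant→Sub3→City (+1); total 3.
Path Plant→Bus1→City (+1); total 4.
No residual Plant→City path; max flow = 4.
Certifying cut of size 4: {Plant→Bus1, Plant→City, Plant→Sub2, Plant→Sub3}.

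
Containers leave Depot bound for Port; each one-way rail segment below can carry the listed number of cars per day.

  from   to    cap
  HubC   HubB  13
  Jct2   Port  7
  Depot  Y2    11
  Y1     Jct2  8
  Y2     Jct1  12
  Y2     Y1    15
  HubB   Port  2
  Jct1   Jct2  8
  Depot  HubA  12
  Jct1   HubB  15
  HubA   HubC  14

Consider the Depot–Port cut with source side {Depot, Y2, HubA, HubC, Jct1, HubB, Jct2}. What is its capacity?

Edges leaving {Depot, Y2, HubA, HubC, Jct1, HubB, Jct2}: Y2→Y1 (15), HubB→Port (2), Jct2→Port (7).
Cut capacity = 15 + 2 + 7 = 24.

24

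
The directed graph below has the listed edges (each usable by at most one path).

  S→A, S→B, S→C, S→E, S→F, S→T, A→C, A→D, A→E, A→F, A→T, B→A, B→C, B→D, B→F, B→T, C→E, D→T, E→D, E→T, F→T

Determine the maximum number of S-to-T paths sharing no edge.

Assign every edge capacity 1; by Menger, the answer equals the max flow.
Path S→T (+1); total 1.
Path S→A→T (+1); total 2.
Path S→B→T (+1); total 3.
Path S→E→T (+1); total 4.
Path S→F→T (+1); total 5.
Path S→C→E→D→T (+1); total 6.
No residual S→T path; max flow = 6.
Certifying cut of size 6: {S→A, S→B, S→C, S→E, S→F, S→T}.

6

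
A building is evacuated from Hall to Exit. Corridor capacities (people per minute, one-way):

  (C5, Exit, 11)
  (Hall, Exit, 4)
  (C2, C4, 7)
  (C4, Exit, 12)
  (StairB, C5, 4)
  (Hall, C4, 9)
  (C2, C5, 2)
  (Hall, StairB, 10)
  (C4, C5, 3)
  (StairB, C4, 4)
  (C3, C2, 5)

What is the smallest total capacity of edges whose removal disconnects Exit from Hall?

21

Augment Hall→Exit: bottleneck 4, flow now 4.
Augment Hall→C4→Exit: bottleneck 9, flow now 13.
Augment Hall→StairB→C4→Exit: bottleneck 3, flow now 16.
Augment Hall→StairB→C5→Exit: bottleneck 4, flow now 20.
Augment Hall→StairB→C4→C5→Exit: bottleneck 1, flow now 21.
No augmenting path remains; maximum flow = 21.
By max-flow min-cut, the minimum cut capacity equals the max flow.
In the residual graph, reachable from Hall: {Hall, StairB}.
Min-cut edges: Hall→C4 (9), Hall→Exit (4), StairB→C4 (4), StairB→C5 (4); capacity 9 + 4 + 4 + 4 = 21.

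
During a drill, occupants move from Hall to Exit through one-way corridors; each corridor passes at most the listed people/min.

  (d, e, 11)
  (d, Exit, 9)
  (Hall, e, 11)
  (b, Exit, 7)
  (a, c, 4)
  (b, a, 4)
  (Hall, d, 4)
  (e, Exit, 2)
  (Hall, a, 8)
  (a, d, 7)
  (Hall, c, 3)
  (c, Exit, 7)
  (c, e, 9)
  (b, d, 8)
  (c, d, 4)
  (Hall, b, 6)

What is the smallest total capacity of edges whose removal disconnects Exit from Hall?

23

Augment Hall→b→Exit: bottleneck 6, flow now 6.
Augment Hall→c→Exit: bottleneck 3, flow now 9.
Augment Hall→d→Exit: bottleneck 4, flow now 13.
Augment Hall→e→Exit: bottleneck 2, flow now 15.
Augment Hall→a→c→Exit: bottleneck 4, flow now 19.
Augment Hall→a→d→Exit: bottleneck 4, flow now 23.
No augmenting path remains; maximum flow = 23.
By max-flow min-cut, the minimum cut capacity equals the max flow.
In the residual graph, reachable from Hall: {Hall, e}.
Min-cut edges: Hall→a (8), Hall→b (6), Hall→c (3), Hall→d (4), e→Exit (2); capacity 8 + 6 + 3 + 4 + 2 = 23.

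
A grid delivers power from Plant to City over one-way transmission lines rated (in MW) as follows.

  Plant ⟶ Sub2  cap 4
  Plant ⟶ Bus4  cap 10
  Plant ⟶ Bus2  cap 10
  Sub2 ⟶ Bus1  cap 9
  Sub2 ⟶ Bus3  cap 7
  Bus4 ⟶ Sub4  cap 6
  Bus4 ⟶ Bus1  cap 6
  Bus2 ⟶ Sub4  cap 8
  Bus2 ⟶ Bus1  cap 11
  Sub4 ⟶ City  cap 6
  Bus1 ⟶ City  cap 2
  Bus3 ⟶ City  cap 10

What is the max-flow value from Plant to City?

Augment Plant→Sub2→Bus1→City: bottleneck 2, flow now 2.
Augment Plant→Sub2→Bus3→City: bottleneck 2, flow now 4.
Augment Plant→Bus4→Sub4→City: bottleneck 6, flow now 10.
Augment Plant→Bus4→Bus1→Sub2→Bus3→City: bottleneck 2, flow now 12. (uses reverse residual edge)
No augmenting path remains; maximum flow = 12.
In the residual graph, reachable from Plant: {Plant, Bus4, Bus2, Sub4, Bus1}.
Min-cut edges: Plant→Sub2 (4), Sub4→City (6), Bus1→City (2); capacity 4 + 6 + 2 = 12.
This cut is saturated, so no flow can exceed 12.

12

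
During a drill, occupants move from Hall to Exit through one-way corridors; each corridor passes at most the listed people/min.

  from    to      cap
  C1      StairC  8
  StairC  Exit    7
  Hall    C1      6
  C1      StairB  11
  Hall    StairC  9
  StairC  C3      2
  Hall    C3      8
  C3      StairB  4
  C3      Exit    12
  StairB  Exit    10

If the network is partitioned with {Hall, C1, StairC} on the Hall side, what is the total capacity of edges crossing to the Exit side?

28

Edges leaving {Hall, C1, StairC}: Hall→C3 (8), C1→StairB (11), StairC→C3 (2), StairC→Exit (7).
Cut capacity = 8 + 11 + 2 + 7 = 28.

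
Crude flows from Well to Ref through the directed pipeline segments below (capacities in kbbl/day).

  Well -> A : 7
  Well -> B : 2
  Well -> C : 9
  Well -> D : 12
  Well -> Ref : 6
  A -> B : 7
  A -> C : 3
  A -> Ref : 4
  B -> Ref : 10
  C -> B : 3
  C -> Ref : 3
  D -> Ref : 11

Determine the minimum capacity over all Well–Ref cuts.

32

Augment Well→Ref: bottleneck 6, flow now 6.
Augment Well→A→Ref: bottleneck 4, flow now 10.
Augment Well→B→Ref: bottleneck 2, flow now 12.
Augment Well→C→Ref: bottleneck 3, flow now 15.
Augment Well→D→Ref: bottleneck 11, flow now 26.
Augment Well→A→B→Ref: bottleneck 3, flow now 29.
Augment Well→C→B→Ref: bottleneck 3, flow now 32.
No augmenting path remains; maximum flow = 32.
By max-flow min-cut, the minimum cut capacity equals the max flow.
In the residual graph, reachable from Well: {Well, C, D}.
Min-cut edges: Well→A (7), Well→B (2), Well→Ref (6), C→B (3), C→Ref (3), D→Ref (11); capacity 7 + 2 + 6 + 3 + 3 + 11 = 32.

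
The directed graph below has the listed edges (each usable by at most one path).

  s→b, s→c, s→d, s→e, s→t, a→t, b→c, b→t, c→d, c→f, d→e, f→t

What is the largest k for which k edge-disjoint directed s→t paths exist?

Assign every edge capacity 1; by Menger, the answer equals the max flow.
Path s→t (+1); total 1.
Path s→b→t (+1); total 2.
Path s→c→f→t (+1); total 3.
No residual s→t path; max flow = 3.
Certifying cut of size 3: {s→b, s→c, s→t}.

3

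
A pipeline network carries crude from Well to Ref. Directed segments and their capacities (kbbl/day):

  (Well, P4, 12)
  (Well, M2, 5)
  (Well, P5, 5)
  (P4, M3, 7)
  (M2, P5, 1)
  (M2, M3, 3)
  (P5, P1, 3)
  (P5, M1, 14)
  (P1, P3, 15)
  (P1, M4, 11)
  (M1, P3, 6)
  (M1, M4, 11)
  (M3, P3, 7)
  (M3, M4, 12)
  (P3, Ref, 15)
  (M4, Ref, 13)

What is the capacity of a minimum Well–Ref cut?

Augment Well→P4→M3→P3→Ref: bottleneck 7, flow now 7.
Augment Well→M2→M3→M4→Ref: bottleneck 3, flow now 10.
Augment Well→P5→P1→P3→Ref: bottleneck 3, flow now 13.
Augment Well→P5→M1→P3→Ref: bottleneck 2, flow now 15.
Augment Well→M2→P5→M1→P3→Ref: bottleneck 1, flow now 16.
No augmenting path remains; maximum flow = 16.
By max-flow min-cut, the minimum cut capacity equals the max flow.
In the residual graph, reachable from Well: {Well, P4, M2}.
Min-cut edges: Well→P5 (5), P4→M3 (7), M2→P5 (1), M2→M3 (3); capacity 5 + 7 + 1 + 3 = 16.

16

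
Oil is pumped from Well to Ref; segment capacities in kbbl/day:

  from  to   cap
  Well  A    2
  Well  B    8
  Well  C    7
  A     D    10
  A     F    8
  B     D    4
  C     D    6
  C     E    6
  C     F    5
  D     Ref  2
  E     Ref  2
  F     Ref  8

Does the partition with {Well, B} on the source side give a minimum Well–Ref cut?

Given cut capacity: 2 + 7 + 4 = 13.
Augment Well→A→D→Ref: bottleneck 2, flow now 2.
Augment Well→C→E→Ref: bottleneck 2, flow now 4.
Augment Well→C→F→Ref: bottleneck 5, flow now 9.
Augment Well→B→D→A→F→Ref: bottleneck 2, flow now 11. (uses reverse residual edge)
No augmenting path remains; maximum flow = 11.
In the residual graph, reachable from Well: {Well, B, D}.
Min-cut edges: Well→A (2), Well→C (7), D→Ref (2); capacity 2 + 7 + 2 = 11.
Cut capacity 13 exceeds the max flow 11, so it is not minimum.

No — its capacity is 13, but the minimum cut has capacity 11.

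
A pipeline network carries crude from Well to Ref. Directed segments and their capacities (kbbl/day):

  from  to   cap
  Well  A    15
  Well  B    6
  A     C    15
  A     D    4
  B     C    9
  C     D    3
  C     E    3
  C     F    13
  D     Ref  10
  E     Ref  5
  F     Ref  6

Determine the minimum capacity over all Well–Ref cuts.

16

Augment Well→A→D→Ref: bottleneck 4, flow now 4.
Augment Well→A→C→D→Ref: bottleneck 3, flow now 7.
Augment Well→A→C→E→Ref: bottleneck 3, flow now 10.
Augment Well→A→C→F→Ref: bottleneck 5, flow now 15.
Augment Well→B→C→F→Ref: bottleneck 1, flow now 16.
No augmenting path remains; maximum flow = 16.
By max-flow min-cut, the minimum cut capacity equals the max flow.
In the residual graph, reachable from Well: {Well, A, B, C, F}.
Min-cut edges: A→D (4), C→D (3), C→E (3), F→Ref (6); capacity 4 + 3 + 3 + 6 = 16.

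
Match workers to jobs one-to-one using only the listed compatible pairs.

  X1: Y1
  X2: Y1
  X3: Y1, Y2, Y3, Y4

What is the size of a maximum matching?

Unit-capacity flow: source→left, listed edges, right→sink; max matching = max flow.
Augmenting path X1→Y1 (+1); matched 1.
Augmenting path X3→Y2 (+1); matched 2.
No augmenting path remains; maximum matching = 2.
König certificate: {X3, Y1} is a vertex cover of size 2 (every listed pair touches it), so no matching can be larger.

2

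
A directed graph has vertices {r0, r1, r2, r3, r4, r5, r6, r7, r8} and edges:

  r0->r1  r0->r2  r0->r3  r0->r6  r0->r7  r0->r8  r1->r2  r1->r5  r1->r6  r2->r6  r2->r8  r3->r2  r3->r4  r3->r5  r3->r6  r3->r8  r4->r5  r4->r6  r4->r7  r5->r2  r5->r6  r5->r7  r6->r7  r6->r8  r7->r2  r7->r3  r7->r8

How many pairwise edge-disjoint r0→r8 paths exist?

5

Assign every edge capacity 1; by Menger, the answer equals the max flow.
Path r0→r8 (+1); total 1.
Path r0→r2→r8 (+1); total 2.
Path r0→r3→r8 (+1); total 3.
Path r0→r6→r8 (+1); total 4.
Path r0→r7→r8 (+1); total 5.
No residual r0→r8 path; max flow = 5.
Certifying cut of size 5: {r0→r8, r2→r8, r3→r8, r6→r8, r7→r8}.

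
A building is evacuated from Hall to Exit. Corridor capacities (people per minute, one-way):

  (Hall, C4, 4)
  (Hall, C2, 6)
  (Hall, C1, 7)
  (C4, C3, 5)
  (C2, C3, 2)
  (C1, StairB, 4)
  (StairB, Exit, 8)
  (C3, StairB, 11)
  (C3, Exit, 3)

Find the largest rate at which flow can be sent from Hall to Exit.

Augment Hall→C4→C3→Exit: bottleneck 3, flow now 3.
Augment Hall→C1→StairB→Exit: bottleneck 4, flow now 7.
Augment Hall→C4→C3→StairB→Exit: bottleneck 1, flow now 8.
Augment Hall→C2→C3→StairB→Exit: bottleneck 2, flow now 10.
No augmenting path remains; maximum flow = 10.
In the residual graph, reachable from Hall: {Hall, C2, C1}.
Min-cut edges: Hall→C4 (4), C2→C3 (2), C1→StairB (4); capacity 4 + 2 + 4 = 10.
This cut is saturated, so no flow can exceed 10.

10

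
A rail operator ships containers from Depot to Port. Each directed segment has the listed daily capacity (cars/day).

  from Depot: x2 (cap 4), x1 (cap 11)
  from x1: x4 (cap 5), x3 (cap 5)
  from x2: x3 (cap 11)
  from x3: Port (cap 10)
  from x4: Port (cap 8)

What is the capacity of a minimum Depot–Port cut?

14

Augment Depot→x1→x3→Port: bottleneck 5, flow now 5.
Augment Depot→x1→x4→Port: bottleneck 5, flow now 10.
Augment Depot→x2→x3→Port: bottleneck 4, flow now 14.
No augmenting path remains; maximum flow = 14.
By max-flow min-cut, the minimum cut capacity equals the max flow.
In the residual graph, reachable from Depot: {Depot, x1}.
Min-cut edges: Depot→x2 (4), x1→x3 (5), x1→x4 (5); capacity 4 + 5 + 5 = 14.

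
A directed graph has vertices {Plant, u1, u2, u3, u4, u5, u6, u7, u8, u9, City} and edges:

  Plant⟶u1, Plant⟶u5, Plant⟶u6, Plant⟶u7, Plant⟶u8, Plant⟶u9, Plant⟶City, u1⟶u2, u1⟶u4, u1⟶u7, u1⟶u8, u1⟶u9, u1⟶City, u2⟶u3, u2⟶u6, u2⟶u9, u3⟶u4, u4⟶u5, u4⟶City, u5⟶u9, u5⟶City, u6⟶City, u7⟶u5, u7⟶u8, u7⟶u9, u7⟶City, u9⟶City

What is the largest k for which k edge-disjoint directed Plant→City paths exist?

Assign every edge capacity 1; by Menger, the answer equals the max flow.
Path Plant→City (+1); total 1.
Path Plant→u1→City (+1); total 2.
Path Plant→u5→City (+1); total 3.
Path Plant→u6→City (+1); total 4.
Path Plant→u7→City (+1); total 5.
Path Plant→u9→City (+1); total 6.
No residual Plant→City path; max flow = 6.
Certifying cut of size 6: {Plant→City, Plant→u1, Plant→u5, Plant→u6, Plant→u7, Plant→u9}.

6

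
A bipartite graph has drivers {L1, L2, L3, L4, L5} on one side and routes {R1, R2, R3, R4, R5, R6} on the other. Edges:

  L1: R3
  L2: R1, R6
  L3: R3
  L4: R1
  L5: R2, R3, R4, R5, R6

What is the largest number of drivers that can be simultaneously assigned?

Unit-capacity flow: source→left, listed edges, right→sink; max matching = max flow.
Augmenting path L1→R3 (+1); matched 1.
Augmenting path L2→R1 (+1); matched 2.
Augmenting path L5→R2 (+1); matched 3.
Augmenting path L4→R1→L2→R6 (+1); matched 4.
No augmenting path remains; maximum matching = 4.
König certificate: {L2, L4, L5, R3} is a vertex cover of size 4 (every listed pair touches it), so no matching can be larger.

4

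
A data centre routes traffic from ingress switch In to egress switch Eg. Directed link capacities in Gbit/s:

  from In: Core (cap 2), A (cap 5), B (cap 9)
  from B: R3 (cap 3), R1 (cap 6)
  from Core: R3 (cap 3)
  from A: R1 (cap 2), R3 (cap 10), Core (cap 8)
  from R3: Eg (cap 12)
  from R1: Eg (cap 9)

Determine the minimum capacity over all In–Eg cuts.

Augment In→B→R3→Eg: bottleneck 3, flow now 3.
Augment In→B→R1→Eg: bottleneck 6, flow now 9.
Augment In→Core→R3→Eg: bottleneck 2, flow now 11.
Augment In→A→R3→Eg: bottleneck 5, flow now 16.
No augmenting path remains; maximum flow = 16.
By max-flow min-cut, the minimum cut capacity equals the max flow.
In the residual graph, reachable from In: {In}.
Min-cut edges: In→B (9), In→Core (2), In→A (5); capacity 9 + 2 + 5 = 16.

16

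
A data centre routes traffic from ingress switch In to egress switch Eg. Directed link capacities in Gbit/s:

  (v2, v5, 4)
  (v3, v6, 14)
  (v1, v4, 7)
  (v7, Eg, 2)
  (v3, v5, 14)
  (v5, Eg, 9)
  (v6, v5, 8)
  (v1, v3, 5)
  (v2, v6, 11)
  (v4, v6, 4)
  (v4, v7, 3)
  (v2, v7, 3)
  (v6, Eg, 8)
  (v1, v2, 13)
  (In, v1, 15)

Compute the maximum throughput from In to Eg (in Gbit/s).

Augment In→v1→v2→v5→Eg: bottleneck 4, flow now 4.
Augment In→v1→v2→v6→Eg: bottleneck 8, flow now 12.
Augment In→v1→v2→v7→Eg: bottleneck 1, flow now 13.
Augment In→v1→v3→v5→Eg: bottleneck 2, flow now 15.
No augmenting path remains; maximum flow = 15.
In the residual graph, reachable from In: {In}.
Min-cut edges: In→v1 (15); capacity 15 = 15.
This cut is saturated, so no flow can exceed 15.

15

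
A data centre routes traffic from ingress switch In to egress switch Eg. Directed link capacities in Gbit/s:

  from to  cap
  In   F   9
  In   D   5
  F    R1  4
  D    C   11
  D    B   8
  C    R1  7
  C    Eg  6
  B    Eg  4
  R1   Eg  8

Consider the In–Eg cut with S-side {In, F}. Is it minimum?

Given cut capacity: 5 + 4 = 9.
Augment In→F→R1→Eg: bottleneck 4, flow now 4.
Augment In→D→C→Eg: bottleneck 5, flow now 9.
No augmenting path remains; maximum flow = 9.
Cut capacity 9 equals the max flow, so it is a minimum cut.

Yes — it is a minimum cut (capacity 9).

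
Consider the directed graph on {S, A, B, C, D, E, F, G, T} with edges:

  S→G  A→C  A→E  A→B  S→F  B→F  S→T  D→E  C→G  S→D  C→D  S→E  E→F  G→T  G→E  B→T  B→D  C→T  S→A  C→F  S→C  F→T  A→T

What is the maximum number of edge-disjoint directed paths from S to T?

Assign every edge capacity 1; by Menger, the answer equals the max flow.
Path S→T (+1); total 1.
Path S→A→T (+1); total 2.
Path S→C→T (+1); total 3.
Path S→F→T (+1); total 4.
Path S→G→T (+1); total 5.
No residual S→T path; max flow = 5.
Certifying cut of size 5: {F→T, S→A, S→C, S→G, S→T}.

5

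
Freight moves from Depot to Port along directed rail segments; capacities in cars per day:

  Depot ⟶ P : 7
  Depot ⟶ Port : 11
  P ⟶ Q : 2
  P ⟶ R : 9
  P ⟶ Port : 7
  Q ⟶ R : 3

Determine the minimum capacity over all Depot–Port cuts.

Augment Depot→Port: bottleneck 11, flow now 11.
Augment Depot→P→Port: bottleneck 7, flow now 18.
No augmenting path remains; maximum flow = 18.
By max-flow min-cut, the minimum cut capacity equals the max flow.
In the residual graph, reachable from Depot: {Depot}.
Min-cut edges: Depot→P (7), Depot→Port (11); capacity 7 + 11 = 18.

18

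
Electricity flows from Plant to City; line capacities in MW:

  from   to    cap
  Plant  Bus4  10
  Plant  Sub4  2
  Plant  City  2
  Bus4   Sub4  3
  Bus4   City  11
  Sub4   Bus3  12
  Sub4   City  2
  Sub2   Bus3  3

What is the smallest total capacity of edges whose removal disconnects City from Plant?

Augment Plant→City: bottleneck 2, flow now 2.
Augment Plant→Bus4→City: bottleneck 10, flow now 12.
Augment Plant→Sub4→City: bottleneck 2, flow now 14.
No augmenting path remains; maximum flow = 14.
By max-flow min-cut, the minimum cut capacity equals the max flow.
In the residual graph, reachable from Plant: {Plant}.
Min-cut edges: Plant→Bus4 (10), Plant→Sub4 (2), Plant→City (2); capacity 10 + 2 + 2 = 14.

14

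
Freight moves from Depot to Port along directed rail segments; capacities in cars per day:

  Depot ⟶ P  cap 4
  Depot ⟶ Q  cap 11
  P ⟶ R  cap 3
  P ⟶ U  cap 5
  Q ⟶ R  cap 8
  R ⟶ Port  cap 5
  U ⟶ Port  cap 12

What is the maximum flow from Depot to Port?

Augment Depot→P→R→Port: bottleneck 3, flow now 3.
Augment Depot→P→U→Port: bottleneck 1, flow now 4.
Augment Depot→Q→R→Port: bottleneck 2, flow now 6.
Augment Depot→Q→R→P→U→Port: bottleneck 3, flow now 9. (uses reverse residual edge)
No augmenting path remains; maximum flow = 9.
In the residual graph, reachable from Depot: {Depot, Q, R}.
Min-cut edges: Depot→P (4), R→Port (5); capacity 4 + 5 = 9.
This cut is saturated, so no flow can exceed 9.

9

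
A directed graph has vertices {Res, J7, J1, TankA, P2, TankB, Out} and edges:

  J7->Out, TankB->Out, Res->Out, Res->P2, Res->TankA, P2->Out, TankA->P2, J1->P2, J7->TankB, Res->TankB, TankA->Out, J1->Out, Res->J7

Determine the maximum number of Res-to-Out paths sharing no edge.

5

Assign every edge capacity 1; by Menger, the answer equals the max flow.
Path Res→Out (+1); total 1.
Path Res→J7→Out (+1); total 2.
Path Res→TankA→Out (+1); total 3.
Path Res→P2→Out (+1); total 4.
Path Res→TankB→Out (+1); total 5.
No residual Res→Out path; max flow = 5.
Certifying cut of size 5: {Res→J7, Res→Out, Res→P2, Res→TankA, Res→TankB}.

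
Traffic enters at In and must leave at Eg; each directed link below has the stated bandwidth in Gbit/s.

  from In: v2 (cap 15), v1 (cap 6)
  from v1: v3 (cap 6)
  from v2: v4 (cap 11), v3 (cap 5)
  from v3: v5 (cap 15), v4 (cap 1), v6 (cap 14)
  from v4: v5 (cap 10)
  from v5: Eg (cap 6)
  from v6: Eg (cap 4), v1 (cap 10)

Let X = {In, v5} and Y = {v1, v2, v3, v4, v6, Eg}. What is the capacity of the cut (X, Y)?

Edges leaving {In, v5}: In→v1 (6), In→v2 (15), v5→Eg (6).
Cut capacity = 6 + 15 + 6 = 27.

27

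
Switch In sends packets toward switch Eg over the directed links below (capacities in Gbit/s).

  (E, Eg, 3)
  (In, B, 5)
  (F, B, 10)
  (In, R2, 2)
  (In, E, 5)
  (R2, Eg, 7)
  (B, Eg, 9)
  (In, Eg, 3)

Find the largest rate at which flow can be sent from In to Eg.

13

Augment In→Eg: bottleneck 3, flow now 3.
Augment In→E→Eg: bottleneck 3, flow now 6.
Augment In→B→Eg: bottleneck 5, flow now 11.
Augment In→R2→Eg: bottleneck 2, flow now 13.
No augmenting path remains; maximum flow = 13.
In the residual graph, reachable from In: {In, E}.
Min-cut edges: In→B (5), In→R2 (2), In→Eg (3), E→Eg (3); capacity 5 + 2 + 3 + 3 = 13.
This cut is saturated, so no flow can exceed 13.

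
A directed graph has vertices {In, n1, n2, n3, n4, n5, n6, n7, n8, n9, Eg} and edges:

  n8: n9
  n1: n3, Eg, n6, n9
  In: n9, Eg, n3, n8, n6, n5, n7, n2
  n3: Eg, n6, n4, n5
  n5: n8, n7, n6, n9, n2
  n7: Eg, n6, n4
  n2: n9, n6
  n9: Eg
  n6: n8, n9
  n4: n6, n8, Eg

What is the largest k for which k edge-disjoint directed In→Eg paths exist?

5

Assign every edge capacity 1; by Menger, the answer equals the max flow.
Path In→Eg (+1); total 1.
Path In→n3→Eg (+1); total 2.
Path In→n7→Eg (+1); total 3.
Path In→n9→Eg (+1); total 4.
Path In→n5→n7→n4→Eg (+1); total 5.
No residual In→Eg path; max flow = 5.
Certifying cut of size 5: {In→Eg, In→n3, In→n5, In→n7, n9→Eg}.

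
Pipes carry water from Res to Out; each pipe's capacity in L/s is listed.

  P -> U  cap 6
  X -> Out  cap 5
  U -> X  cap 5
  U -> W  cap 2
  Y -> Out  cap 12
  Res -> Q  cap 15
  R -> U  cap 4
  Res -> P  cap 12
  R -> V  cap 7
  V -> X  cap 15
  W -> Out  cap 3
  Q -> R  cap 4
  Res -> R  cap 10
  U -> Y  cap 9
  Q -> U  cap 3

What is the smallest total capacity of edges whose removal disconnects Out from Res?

16

Augment Res→P→U→W→Out: bottleneck 2, flow now 2.
Augment Res→P→U→X→Out: bottleneck 4, flow now 6.
Augment Res→Q→U→X→Out: bottleneck 1, flow now 7.
Augment Res→Q→U→Y→Out: bottleneck 2, flow now 9.
Augment Res→R→U→Y→Out: bottleneck 4, flow now 13.
Augment Res→R→V→X→U→Y→Out: bottleneck 3, flow now 16. (uses reverse residual edge)
No augmenting path remains; maximum flow = 16.
By max-flow min-cut, the minimum cut capacity equals the max flow.
In the residual graph, reachable from Res: {Res, P, Q, R, U, V, X}.
Min-cut edges: U→W (2), U→Y (9), X→Out (5); capacity 2 + 9 + 5 = 16.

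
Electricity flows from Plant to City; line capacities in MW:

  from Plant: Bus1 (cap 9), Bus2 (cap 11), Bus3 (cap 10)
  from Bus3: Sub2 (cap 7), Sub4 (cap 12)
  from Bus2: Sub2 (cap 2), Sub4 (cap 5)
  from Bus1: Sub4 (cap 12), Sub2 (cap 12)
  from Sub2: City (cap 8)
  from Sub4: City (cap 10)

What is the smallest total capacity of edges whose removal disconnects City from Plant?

18

Augment Plant→Bus3→Sub2→City: bottleneck 7, flow now 7.
Augment Plant→Bus3→Sub4→City: bottleneck 3, flow now 10.
Augment Plant→Bus2→Sub2→City: bottleneck 1, flow now 11.
Augment Plant→Bus2→Sub4→City: bottleneck 5, flow now 16.
Augment Plant→Bus1→Sub4→City: bottleneck 2, flow now 18.
No augmenting path remains; maximum flow = 18.
By max-flow min-cut, the minimum cut capacity equals the max flow.
In the residual graph, reachable from Plant: {Plant, Bus3, Bus2, Bus1, Sub2, Sub4}.
Min-cut edges: Sub2→City (8), Sub4→City (10); capacity 8 + 10 = 18.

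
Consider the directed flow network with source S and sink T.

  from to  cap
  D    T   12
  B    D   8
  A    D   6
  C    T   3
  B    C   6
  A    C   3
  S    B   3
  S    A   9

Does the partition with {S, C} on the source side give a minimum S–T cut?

No — its capacity is 15, but the minimum cut has capacity 12.

Given cut capacity: 9 + 3 + 3 = 15.
Augment S→A→C→T: bottleneck 3, flow now 3.
Augment S→A→D→T: bottleneck 6, flow now 9.
Augment S→B→D→T: bottleneck 3, flow now 12.
No augmenting path remains; maximum flow = 12.
In the residual graph, reachable from S: {S}.
Min-cut edges: S→A (9), S→B (3); capacity 9 + 3 = 12.
Cut capacity 15 exceeds the max flow 12, so it is not minimum.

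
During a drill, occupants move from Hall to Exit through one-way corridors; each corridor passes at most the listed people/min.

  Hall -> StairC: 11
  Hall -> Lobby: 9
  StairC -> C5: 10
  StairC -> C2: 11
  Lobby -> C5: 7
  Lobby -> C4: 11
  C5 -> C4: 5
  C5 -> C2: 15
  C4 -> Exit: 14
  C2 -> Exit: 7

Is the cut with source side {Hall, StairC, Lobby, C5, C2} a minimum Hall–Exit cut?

Given cut capacity: 11 + 5 + 7 = 23.
Augment Hall→StairC→C2→Exit: bottleneck 7, flow now 7.
Augment Hall→Lobby→C4→Exit: bottleneck 9, flow now 16.
Augment Hall→StairC→C5→C4→Exit: bottleneck 4, flow now 20.
No augmenting path remains; maximum flow = 20.
In the residual graph, reachable from Hall: {Hall}.
Min-cut edges: Hall→StairC (11), Hall→Lobby (9); capacity 11 + 9 = 20.
Cut capacity 23 exceeds the max flow 20, so it is not minimum.

No — its capacity is 23, but the minimum cut has capacity 20.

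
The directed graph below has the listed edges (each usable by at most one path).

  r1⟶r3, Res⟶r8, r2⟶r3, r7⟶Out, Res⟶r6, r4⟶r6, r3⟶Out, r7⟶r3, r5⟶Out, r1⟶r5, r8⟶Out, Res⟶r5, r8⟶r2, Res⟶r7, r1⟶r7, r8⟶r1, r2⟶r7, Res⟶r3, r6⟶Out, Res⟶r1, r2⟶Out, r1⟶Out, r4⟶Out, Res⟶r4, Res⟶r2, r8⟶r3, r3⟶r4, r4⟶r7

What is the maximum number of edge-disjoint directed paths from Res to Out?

8

Assign every edge capacity 1; by Menger, the answer equals the max flow.
Path Res→r1→Out (+1); total 1.
Path Res→r2→Out (+1); total 2.
Path Res→r3→Out (+1); total 3.
Path Res→r4→Out (+1); total 4.
Path Res→r5→Out (+1); total 5.
Path Res→r6→Out (+1); total 6.
Path Res→r7→Out (+1); total 7.
Path Res→r8→Out (+1); total 8.
No residual Res→Out path; max flow = 8.
Certifying cut of size 8: {Res→r1, Res→r2, Res→r3, Res→r4, Res→r5, Res→r6, Res→r7, Res→r8}.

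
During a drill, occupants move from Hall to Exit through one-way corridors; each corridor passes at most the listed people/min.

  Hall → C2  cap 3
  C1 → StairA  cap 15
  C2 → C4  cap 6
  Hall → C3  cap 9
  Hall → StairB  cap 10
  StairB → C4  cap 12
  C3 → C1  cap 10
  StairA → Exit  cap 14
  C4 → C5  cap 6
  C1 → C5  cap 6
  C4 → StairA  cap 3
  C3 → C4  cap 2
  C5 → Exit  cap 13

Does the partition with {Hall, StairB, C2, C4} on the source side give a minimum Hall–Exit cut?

Given cut capacity: 9 + 6 + 3 = 18.
Augment Hall→C3→C1→C5→Exit: bottleneck 6, flow now 6.
Augment Hall→C3→C1→StairA→Exit: bottleneck 3, flow now 9.
Augment Hall→StairB→C4→C5→Exit: bottleneck 6, flow now 15.
Augment Hall→StairB→C4→StairA→Exit: bottleneck 3, flow now 18.
No augmenting path remains; maximum flow = 18.
Cut capacity 18 equals the max flow, so it is a minimum cut.

Yes — it is a minimum cut (capacity 18).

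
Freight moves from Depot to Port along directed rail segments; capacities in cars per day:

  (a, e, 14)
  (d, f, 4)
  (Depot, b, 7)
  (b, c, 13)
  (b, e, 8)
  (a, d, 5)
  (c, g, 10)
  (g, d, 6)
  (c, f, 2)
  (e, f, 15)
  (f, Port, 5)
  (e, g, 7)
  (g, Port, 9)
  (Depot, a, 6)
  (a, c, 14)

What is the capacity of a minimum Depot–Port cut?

Augment Depot→a→c→f→Port: bottleneck 2, flow now 2.
Augment Depot→a→c→g→Port: bottleneck 4, flow now 6.
Augment Depot→b→c→g→Port: bottleneck 5, flow now 11.
Augment Depot→b→e→f→Port: bottleneck 2, flow now 13.
No augmenting path remains; maximum flow = 13.
By max-flow min-cut, the minimum cut capacity equals the max flow.
In the residual graph, reachable from Depot: {Depot}.
Min-cut edges: Depot→a (6), Depot→b (7); capacity 6 + 7 = 13.

13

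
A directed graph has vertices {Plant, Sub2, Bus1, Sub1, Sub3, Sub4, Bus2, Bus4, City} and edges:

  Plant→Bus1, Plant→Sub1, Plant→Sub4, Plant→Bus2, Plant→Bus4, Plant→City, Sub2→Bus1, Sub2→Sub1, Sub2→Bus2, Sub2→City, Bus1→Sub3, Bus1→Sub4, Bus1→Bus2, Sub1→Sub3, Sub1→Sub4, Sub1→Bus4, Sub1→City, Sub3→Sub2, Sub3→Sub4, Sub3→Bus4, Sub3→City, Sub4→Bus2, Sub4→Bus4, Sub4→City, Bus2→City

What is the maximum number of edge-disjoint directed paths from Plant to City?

Assign every edge capacity 1; by Menger, the answer equals the max flow.
Path Plant→City (+1); total 1.
Path Plant→Sub1→City (+1); total 2.
Path Plant→Sub4→City (+1); total 3.
Path Plant→Bus2→City (+1); total 4.
Path Plant→Bus1→Sub3→City (+1); total 5.
No residual Plant→City path; max flow = 5.
Certifying cut of size 5: {Plant→Bus1, Plant→Bus2, Plant→City, Plant→Sub1, Plant→Sub4}.

5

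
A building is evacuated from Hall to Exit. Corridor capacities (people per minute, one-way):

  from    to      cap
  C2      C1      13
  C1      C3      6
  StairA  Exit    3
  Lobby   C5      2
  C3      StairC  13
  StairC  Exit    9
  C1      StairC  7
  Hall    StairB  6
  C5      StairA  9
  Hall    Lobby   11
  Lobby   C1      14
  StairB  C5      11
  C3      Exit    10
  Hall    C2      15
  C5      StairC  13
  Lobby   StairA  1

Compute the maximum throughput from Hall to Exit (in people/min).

Augment Hall→Lobby→StairA→Exit: bottleneck 1, flow now 1.
Augment Hall→StairB→C5→StairC→Exit: bottleneck 6, flow now 7.
Augment Hall→Lobby→C1→StairC→Exit: bottleneck 3, flow now 10.
Augment Hall→Lobby→C1→C3→Exit: bottleneck 6, flow now 16.
Augment Hall→Lobby→C5→StairA→Exit: bottleneck 1, flow now 17.
Augment Hall→C2→C1→Lobby→C5→StairA→Exit: bottleneck 1, flow now 18. (uses reverse residual edge)
No augmenting path remains; maximum flow = 18.
In the residual graph, reachable from Hall: {Hall, StairB, Lobby, C2, C1, C5, StairC, StairA}.
Min-cut edges: C1→C3 (6), StairC→Exit (9), StairA→Exit (3); capacity 6 + 9 + 3 = 18.
This cut is saturated, so no flow can exceed 18.

18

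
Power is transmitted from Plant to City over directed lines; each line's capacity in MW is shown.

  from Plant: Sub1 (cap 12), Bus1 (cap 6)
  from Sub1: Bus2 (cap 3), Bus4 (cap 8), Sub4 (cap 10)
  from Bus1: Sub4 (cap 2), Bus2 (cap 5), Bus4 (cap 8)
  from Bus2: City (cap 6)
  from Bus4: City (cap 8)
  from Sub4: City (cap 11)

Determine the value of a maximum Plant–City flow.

18

Augment Plant→Sub1→Bus2→City: bottleneck 3, flow now 3.
Augment Plant→Sub1→Bus4→City: bottleneck 8, flow now 11.
Augment Plant→Sub1→Sub4→City: bottleneck 1, flow now 12.
Augment Plant→Bus1→Bus2→City: bottleneck 3, flow now 15.
Augment Plant→Bus1→Sub4→City: bottleneck 2, flow now 17.
Augment Plant→Bus1→Bus2→Sub1→Sub4→City: bottleneck 1, flow now 18. (uses reverse residual edge)
No augmenting path remains; maximum flow = 18.
In the residual graph, reachable from Plant: {Plant}.
Min-cut edges: Plant→Sub1 (12), Plant→Bus1 (6); capacity 12 + 6 = 18.
This cut is saturated, so no flow can exceed 18.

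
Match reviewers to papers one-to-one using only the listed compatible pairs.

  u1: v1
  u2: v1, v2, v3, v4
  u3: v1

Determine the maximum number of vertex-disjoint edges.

Unit-capacity flow: source→left, listed edges, right→sink; max matching = max flow.
Augmenting path u1→v1 (+1); matched 1.
Augmenting path u2→v2 (+1); matched 2.
No augmenting path remains; maximum matching = 2.
König certificate: {u2, v1} is a vertex cover of size 2 (every listed pair touches it), so no matching can be larger.

2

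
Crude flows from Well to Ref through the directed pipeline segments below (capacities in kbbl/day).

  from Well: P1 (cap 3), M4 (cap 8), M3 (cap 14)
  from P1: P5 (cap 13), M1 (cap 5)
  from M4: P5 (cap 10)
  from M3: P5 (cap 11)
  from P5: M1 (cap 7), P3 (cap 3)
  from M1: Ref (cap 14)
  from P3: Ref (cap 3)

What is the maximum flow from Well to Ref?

Augment Well→P1→M1→Ref: bottleneck 3, flow now 3.
Augment Well→M4→P5→M1→Ref: bottleneck 7, flow now 10.
Augment Well→M4→P5→P3→Ref: bottleneck 1, flow now 11.
Augment Well→M3→P5→P3→Ref: bottleneck 2, flow now 13.
No augmenting path remains; maximum flow = 13.
In the residual graph, reachable from Well: {Well, M4, M3, P5}.
Min-cut edges: Well→P1 (3), P5→M1 (7), P5→P3 (3); capacity 3 + 7 + 3 = 13.
This cut is saturated, so no flow can exceed 13.

13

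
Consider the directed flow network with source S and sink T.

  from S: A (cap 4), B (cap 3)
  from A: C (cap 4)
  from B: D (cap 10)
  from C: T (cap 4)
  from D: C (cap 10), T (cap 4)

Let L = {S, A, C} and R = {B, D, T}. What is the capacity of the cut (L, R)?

7

Edges leaving {S, A, C}: S→B (3), C→T (4).
Cut capacity = 3 + 4 = 7.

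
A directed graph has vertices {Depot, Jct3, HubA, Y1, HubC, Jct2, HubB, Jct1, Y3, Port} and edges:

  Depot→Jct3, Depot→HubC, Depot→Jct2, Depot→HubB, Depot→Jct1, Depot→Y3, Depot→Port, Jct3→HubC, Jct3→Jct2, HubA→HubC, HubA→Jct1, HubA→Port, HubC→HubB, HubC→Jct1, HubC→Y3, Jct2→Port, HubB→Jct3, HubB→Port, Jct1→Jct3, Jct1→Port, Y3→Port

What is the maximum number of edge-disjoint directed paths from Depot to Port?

5

Assign every edge capacity 1; by Menger, the answer equals the max flow.
Path Depot→Port (+1); total 1.
Path Depot→Jct2→Port (+1); total 2.
Path Depot→HubB→Port (+1); total 3.
Path Depot→Jct1→Port (+1); total 4.
Path Depot→Y3→Port (+1); total 5.
No residual Depot→Port path; max flow = 5.
Certifying cut of size 5: {Depot→Port, HubB→Port, Jct1→Port, Jct2→Port, Y3→Port}.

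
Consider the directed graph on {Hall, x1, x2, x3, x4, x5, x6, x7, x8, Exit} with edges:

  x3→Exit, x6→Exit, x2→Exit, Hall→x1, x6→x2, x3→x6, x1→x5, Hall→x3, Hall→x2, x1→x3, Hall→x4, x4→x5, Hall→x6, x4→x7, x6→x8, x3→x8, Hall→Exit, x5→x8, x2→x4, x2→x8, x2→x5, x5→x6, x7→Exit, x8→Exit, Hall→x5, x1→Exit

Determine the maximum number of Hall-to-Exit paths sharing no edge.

7

Assign every edge capacity 1; by Menger, the answer equals the max flow.
Path Hall→Exit (+1); total 1.
Path Hall→x1→Exit (+1); total 2.
Path Hall→x2→Exit (+1); total 3.
Path Hall→x3→Exit (+1); total 4.
Path Hall→x6→Exit (+1); total 5.
Path Hall→x4→x7→Exit (+1); total 6.
Path Hall→x5→x8→Exit (+1); total 7.
No residual Hall→Exit path; max flow = 7.
Certifying cut of size 7: {Hall→Exit, Hall→x1, Hall→x2, Hall→x3, Hall→x4, Hall→x5, Hall→x6}.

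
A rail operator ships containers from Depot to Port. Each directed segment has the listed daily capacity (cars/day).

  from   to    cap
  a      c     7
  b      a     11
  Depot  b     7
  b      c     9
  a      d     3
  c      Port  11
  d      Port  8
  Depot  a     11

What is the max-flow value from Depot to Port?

Augment Depot→a→c→Port: bottleneck 7, flow now 7.
Augment Depot→a→d→Port: bottleneck 3, flow now 10.
Augment Depot→b→c→Port: bottleneck 4, flow now 14.
No augmenting path remains; maximum flow = 14.
In the residual graph, reachable from Depot: {Depot, a, b, c}.
Min-cut edges: a→d (3), c→Port (11); capacity 3 + 11 = 14.
This cut is saturated, so no flow can exceed 14.

14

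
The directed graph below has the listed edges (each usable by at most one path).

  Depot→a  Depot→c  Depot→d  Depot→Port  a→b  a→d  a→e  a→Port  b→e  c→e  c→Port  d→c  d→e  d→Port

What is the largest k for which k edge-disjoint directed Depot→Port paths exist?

Assign every edge capacity 1; by Menger, the answer equals the max flow.
Path Depot→Port (+1); total 1.
Path Depot→a→Port (+1); total 2.
Path Depot→c→Port (+1); total 3.
Path Depot→d→Port (+1); total 4.
No residual Depot→Port path; max flow = 4.
Certifying cut of size 4: {Depot→Port, Depot→a, Depot→c, Depot→d}.

4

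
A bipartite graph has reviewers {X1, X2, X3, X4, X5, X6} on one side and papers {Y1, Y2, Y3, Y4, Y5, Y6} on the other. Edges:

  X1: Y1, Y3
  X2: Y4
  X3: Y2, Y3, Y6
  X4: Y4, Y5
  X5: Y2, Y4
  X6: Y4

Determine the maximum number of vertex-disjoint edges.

5

Unit-capacity flow: source→left, listed edges, right→sink; max matching = max flow.
Augmenting path X1→Y1 (+1); matched 1.
Augmenting path X2→Y4 (+1); matched 2.
Augmenting path X3→Y2 (+1); matched 3.
Augmenting path X4→Y5 (+1); matched 4.
Augmenting path X5→Y2→X3→Y3 (+1); matched 5.
No augmenting path remains; maximum matching = 5.
König certificate: {X1, X3, X4, X5, Y4} is a vertex cover of size 5 (every listed pair touches it), so no matching can be larger.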